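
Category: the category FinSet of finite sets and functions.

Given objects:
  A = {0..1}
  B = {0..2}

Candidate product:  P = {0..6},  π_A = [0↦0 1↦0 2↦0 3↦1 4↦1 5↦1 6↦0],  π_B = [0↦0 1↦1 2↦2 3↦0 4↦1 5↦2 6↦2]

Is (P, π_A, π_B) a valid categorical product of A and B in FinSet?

|A|·|B| = 2·3 = 6;  |P| = 7
  → cardinalities differ; no bijection possible.

Answer: NOT A VALID PRODUCT — |P|=7 ≠ |A|·|B|=6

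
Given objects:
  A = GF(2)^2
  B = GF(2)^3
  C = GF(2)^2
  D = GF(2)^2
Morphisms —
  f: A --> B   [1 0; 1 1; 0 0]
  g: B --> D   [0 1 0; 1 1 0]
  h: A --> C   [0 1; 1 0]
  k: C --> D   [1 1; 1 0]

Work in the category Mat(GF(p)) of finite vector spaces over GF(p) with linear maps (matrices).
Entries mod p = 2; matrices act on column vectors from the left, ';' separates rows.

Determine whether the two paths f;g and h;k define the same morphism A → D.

Along f;g (path 1):
  e0=⟨1,0⟩ f-->⟨1,1,0⟩ g-->⟨1,0⟩
  e1=⟨0,1⟩ f-->⟨0,1,0⟩ g-->⟨1,1⟩
  composite₁ = [1 1; 0 1]
Along h;k (path 2):
  e0=⟨1,0⟩ h-->⟨0,1⟩ k-->⟨1,0⟩
  e1=⟨0,1⟩ h-->⟨1,0⟩ k-->⟨1,1⟩
  composite₂ = [1 1; 0 1]
Equal? equal; square commutes

Answer: COMMUTES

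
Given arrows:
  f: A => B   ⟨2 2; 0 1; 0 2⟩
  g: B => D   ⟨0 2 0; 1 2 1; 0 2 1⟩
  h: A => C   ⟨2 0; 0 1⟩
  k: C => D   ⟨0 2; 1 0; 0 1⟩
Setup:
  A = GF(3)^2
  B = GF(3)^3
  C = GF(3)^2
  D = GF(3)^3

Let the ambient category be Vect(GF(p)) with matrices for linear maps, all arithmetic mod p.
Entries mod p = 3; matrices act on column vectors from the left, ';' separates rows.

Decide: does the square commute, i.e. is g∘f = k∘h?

Answer: COMMUTES

Derivation:
Path 1 = f;g:
  e0=⟨1,0⟩ f=>⟨2,0,0⟩ g=>⟨0,2,0⟩
  e1=⟨0,1⟩ f=>⟨2,1,2⟩ g=>⟨2,0,1⟩
  result₁ = ⟨0 2; 2 0; 0 1⟩
Path 2 = h;k:
  e0=⟨1,0⟩ h=>⟨2,0⟩ k=>⟨0,2,0⟩
  e1=⟨0,1⟩ h=>⟨0,1⟩ k=>⟨2,0,1⟩
  result₂ = ⟨0 2; 2 0; 0 1⟩
Equal? same morphism ✓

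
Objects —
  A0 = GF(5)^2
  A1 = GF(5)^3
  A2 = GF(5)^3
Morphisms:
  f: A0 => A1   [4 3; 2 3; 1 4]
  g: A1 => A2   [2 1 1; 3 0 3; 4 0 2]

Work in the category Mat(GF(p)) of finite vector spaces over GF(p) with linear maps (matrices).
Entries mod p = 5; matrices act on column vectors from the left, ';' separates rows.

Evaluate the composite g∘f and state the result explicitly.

Answer: [1 3; 0 1; 3 0]

Trace:
  e0=⟨1,0⟩ f=>⟨4,2,1⟩ g=>⟨1,0,3⟩
  e1=⟨0,1⟩ f=>⟨3,3,4⟩ g=>⟨3,1,0⟩
⟦path⟧: [1 3; 0 1; 3 0]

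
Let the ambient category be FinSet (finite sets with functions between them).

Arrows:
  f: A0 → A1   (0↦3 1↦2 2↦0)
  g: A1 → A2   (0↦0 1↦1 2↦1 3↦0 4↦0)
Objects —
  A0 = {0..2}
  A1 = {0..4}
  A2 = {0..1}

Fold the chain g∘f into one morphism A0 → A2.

  0 f→3 g→0
  1 f→2 g→1
  2 f→0 g→0
composite: (0↦0 1↦1 2↦0)

Answer: (0↦0 1↦1 2↦0)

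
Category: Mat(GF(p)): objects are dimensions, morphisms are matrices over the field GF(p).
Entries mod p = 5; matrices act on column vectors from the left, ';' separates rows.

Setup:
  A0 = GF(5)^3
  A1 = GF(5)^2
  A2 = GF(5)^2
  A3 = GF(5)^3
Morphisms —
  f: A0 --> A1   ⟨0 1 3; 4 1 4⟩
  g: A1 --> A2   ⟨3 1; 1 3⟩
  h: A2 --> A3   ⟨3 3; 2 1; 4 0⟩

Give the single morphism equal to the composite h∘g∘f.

  e0=[1,0,0] f-->[0,4] g-->[4,2] h-->[3,0,1]
  e1=[0,1,0] f-->[1,1] g-->[4,4] h-->[4,2,1]
  e2=[0,0,1] f-->[3,4] g-->[3,0] h-->[4,1,2]
result: ⟨3 4 4; 0 2 1; 1 1 2⟩

Answer: ⟨3 4 4; 0 2 1; 1 1 2⟩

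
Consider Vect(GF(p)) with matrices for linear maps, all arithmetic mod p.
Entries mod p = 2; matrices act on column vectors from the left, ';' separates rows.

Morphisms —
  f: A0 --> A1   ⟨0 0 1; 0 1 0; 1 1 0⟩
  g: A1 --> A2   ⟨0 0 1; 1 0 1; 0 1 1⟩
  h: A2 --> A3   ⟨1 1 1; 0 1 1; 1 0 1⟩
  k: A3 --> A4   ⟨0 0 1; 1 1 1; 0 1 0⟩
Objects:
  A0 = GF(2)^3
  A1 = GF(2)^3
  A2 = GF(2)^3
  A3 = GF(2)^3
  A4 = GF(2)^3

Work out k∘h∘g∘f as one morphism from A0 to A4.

  e0=(1,0,0) f-->(0,0,1) g-->(1,1,1) h-->(1,0,0) k-->(0,1,0)
  e1=(0,1,0) f-->(0,1,1) g-->(1,1,0) h-->(0,1,1) k-->(1,0,1)
  e2=(0,0,1) f-->(1,0,0) g-->(0,1,0) h-->(1,1,0) k-->(0,0,1)
⟦path⟧: ⟨0 1 0; 1 0 0; 0 1 1⟩

Answer: ⟨0 1 0; 1 0 0; 0 1 1⟩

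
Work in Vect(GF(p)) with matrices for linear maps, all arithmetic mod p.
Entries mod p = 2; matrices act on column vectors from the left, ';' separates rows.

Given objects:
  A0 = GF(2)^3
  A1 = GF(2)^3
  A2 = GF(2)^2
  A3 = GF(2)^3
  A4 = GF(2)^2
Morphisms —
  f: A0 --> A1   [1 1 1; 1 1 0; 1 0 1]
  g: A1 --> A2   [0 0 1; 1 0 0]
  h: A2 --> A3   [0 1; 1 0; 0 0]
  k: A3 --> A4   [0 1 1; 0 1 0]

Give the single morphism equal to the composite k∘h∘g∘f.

  e0=[1,0,0] f-->[1,1,1] g-->[1,1] h-->[1,1,0] k-->[1,1]
  e1=[0,1,0] f-->[1,1,0] g-->[0,1] h-->[1,0,0] k-->[0,0]
  e2=[0,0,1] f-->[1,0,1] g-->[1,1] h-->[1,1,0] k-->[1,1]
result: [1 0 1; 1 0 1]

Answer: [1 0 1; 1 0 1]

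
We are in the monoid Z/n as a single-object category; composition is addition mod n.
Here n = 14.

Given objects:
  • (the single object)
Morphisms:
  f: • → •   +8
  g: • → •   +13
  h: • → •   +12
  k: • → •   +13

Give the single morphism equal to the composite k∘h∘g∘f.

  0 +8≡8 +13≡7 +12≡5 +13≡4  (mod 14)
⟦path⟧: +4

Answer: +4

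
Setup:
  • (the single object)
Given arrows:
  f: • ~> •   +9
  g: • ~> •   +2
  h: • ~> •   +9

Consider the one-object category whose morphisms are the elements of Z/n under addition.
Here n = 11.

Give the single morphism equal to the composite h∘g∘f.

  0 +9≡9 +2≡0 +9≡9  (mod 11)
result: +9

Answer: +9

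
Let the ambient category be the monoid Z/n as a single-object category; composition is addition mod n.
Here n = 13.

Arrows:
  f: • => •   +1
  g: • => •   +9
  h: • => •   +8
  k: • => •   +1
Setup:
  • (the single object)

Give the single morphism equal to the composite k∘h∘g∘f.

  0 +1≡1 +9≡10 +8≡5 +1≡6  (mod 13)
result: +6

Answer: +6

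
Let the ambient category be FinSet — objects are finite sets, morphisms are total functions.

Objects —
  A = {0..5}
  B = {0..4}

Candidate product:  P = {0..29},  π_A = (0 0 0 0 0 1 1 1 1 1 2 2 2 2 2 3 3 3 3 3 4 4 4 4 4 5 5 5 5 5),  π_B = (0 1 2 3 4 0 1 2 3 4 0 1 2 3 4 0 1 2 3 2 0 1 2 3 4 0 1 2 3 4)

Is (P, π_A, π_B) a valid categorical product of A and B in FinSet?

|A|·|B| = 6·5 = 30;  |P| = 30
Check the pairing map k ↦ (π_A(k), π_B(k)):
  0 : (0,0)
  1 : (0,1)
  2 : (0,2)
  3 : (0,3)
  4 : (0,4)
  5 : (1,0)
  6 : (1,1)
  7 : (1,2)
  8 : (1,3)
  9 : (1,4)
  10 : (2,0)
  11 : (2,1)
  12 : (2,2)
  13 : (2,3)
  14 : (2,4)
  15 : (3,0)
  16 : (3,1)
  17 : (3,2)
  18 : (3,3)
  19 : (3,2)  ✗ repeats pair of k=17
  20 : (4,0)
  21 : (4,1)
  22 : (4,2)
  23 : (4,3)
  24 : (4,4)
  25 : (5,0)
  26 : (5,1)
  27 : (5,2)
  28 : (5,3)
  29 : (5,4)
distinct pairs in image: 29 / 30 needed
  → (3,2) hit at k=17 and k=19

Answer: NOT A VALID PRODUCT — duplicate pair at indices 17,19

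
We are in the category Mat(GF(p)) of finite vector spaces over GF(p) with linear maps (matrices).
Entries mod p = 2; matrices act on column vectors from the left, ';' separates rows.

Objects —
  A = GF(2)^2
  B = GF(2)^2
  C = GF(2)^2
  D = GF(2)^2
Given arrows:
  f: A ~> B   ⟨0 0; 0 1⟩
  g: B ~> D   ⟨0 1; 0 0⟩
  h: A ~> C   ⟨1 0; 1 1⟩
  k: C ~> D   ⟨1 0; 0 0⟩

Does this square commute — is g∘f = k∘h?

Answer: DOES NOT COMMUTE

Work:
1) trace f;g:
  e0=(1,0) f~>(0,0) g~>(0,0)
  e1=(0,1) f~>(0,1) g~>(1,0)
  composite₁ = ⟨0 1; 0 0⟩
2) trace h;k:
  e0=(1,0) h~>(1,1) k~>(1,0)
  e1=(0,1) h~>(0,1) k~>(0,0)
  composite₂ = ⟨1 0; 0 0⟩
Equal? NO — does not commute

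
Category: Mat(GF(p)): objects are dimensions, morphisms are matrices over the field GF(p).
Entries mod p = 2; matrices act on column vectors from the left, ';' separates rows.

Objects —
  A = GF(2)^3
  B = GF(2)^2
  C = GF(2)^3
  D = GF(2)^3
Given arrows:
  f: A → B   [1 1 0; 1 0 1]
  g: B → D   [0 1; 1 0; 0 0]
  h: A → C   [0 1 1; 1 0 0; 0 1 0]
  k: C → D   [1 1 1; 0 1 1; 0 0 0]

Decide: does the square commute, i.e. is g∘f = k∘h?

Answer: COMMUTES

Work:
Along f;g (path 1):
  e0=[1,0,0] f→[1,1] g→[1,1,0]
  e1=[0,1,0] f→[1,0] g→[0,1,0]
  e2=[0,0,1] f→[0,1] g→[1,0,0]
  result₁ = [1 0 1; 1 1 0; 0 0 0]
Along h;k (path 2):
  e0=[1,0,0] h→[0,1,0] k→[1,1,0]
  e1=[0,1,0] h→[1,0,1] k→[0,1,0]
  e2=[0,0,1] h→[1,0,0] k→[1,0,0]
  result₂ = [1 0 1; 1 1 0; 0 0 0]
Equal? equal; square commutes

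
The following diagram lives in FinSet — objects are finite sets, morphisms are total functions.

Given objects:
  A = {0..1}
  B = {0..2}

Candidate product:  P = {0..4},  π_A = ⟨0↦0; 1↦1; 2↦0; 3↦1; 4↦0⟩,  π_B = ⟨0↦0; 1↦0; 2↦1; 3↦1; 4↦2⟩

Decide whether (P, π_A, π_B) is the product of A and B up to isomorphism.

Answer: NOT A VALID PRODUCT — |P|=5 ≠ |A|·|B|=6

Derivation:
|A|·|B| = 2·3 = 6;  |P| = 5
  → cardinalities differ; no bijection possible.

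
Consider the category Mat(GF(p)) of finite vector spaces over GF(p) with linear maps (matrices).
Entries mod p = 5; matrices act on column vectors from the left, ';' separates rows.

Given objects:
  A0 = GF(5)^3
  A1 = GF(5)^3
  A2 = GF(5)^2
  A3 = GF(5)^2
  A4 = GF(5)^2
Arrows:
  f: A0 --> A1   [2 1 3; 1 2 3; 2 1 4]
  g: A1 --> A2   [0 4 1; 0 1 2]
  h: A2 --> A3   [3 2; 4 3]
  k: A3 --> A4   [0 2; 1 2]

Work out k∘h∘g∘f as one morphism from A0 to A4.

  e0=⟨1,0,0⟩ f-->⟨2,1,2⟩ g-->⟨1,0⟩ h-->⟨3,4⟩ k-->⟨3,1⟩
  e1=⟨0,1,0⟩ f-->⟨1,2,1⟩ g-->⟨4,4⟩ h-->⟨0,3⟩ k-->⟨1,1⟩
  e2=⟨0,0,1⟩ f-->⟨3,3,4⟩ g-->⟨1,1⟩ h-->⟨0,2⟩ k-->⟨4,4⟩
composite: [3 1 4; 1 1 4]

Answer: [3 1 4; 1 1 4]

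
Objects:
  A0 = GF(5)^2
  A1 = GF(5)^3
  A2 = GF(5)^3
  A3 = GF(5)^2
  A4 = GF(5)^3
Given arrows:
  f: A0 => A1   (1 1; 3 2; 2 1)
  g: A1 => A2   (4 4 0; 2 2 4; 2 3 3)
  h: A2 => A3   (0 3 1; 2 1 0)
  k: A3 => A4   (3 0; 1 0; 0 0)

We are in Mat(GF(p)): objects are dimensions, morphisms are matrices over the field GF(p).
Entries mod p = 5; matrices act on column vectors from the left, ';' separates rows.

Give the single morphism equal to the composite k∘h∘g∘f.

Answer: (0 3; 0 1; 0 0)

Trace:
  e0=[1,0] f=>[1,3,2] g=>[1,1,2] h=>[0,3] k=>[0,0,0]
  e1=[0,1] f=>[1,2,1] g=>[2,0,1] h=>[1,4] k=>[3,1,0]
⟦path⟧: (0 3; 0 1; 0 0)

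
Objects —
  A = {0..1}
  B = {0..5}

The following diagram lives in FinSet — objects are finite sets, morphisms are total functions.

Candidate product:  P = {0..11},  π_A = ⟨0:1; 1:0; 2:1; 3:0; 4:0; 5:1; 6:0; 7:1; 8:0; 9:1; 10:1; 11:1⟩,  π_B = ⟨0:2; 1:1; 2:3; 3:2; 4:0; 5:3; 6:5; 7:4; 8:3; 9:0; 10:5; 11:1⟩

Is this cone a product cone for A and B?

Answer: NOT A VALID PRODUCT — duplicate pair at indices 2,5

Derivation:
|A|·|B| = 2·6 = 12;  |P| = 12
Check the pairing map k ↦ (π_A(k), π_B(k)):
  0 : (1,2)
  1 : (0,1)
  2 : (1,3)
  3 : (0,2)
  4 : (0,0)
  5 : (1,3)  ✗ repeats pair of k=2
  6 : (0,5)
  7 : (1,4)
  8 : (0,3)
  9 : (1,0)
  10 : (1,5)
  11 : (1,1)
distinct pairs in image: 11 / 12 needed
  → (1,3) hit at k=2 and k=5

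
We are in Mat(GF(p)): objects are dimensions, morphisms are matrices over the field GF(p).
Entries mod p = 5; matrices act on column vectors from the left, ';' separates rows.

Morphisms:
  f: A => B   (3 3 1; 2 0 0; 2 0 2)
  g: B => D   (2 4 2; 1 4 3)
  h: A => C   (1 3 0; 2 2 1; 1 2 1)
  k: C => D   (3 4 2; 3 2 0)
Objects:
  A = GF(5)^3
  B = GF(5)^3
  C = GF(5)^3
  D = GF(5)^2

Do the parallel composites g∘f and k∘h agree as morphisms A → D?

Answer: COMMUTES

Work:
Path 1 = f;g:
  e0=(1,0,0) f=>(3,2,2) g=>(3,2)
  e1=(0,1,0) f=>(3,0,0) g=>(1,3)
  e2=(0,0,1) f=>(1,0,2) g=>(1,2)
  composite₁ = (3 1 1; 2 3 2)
Path 2 = h;k:
  e0=(1,0,0) h=>(1,2,1) k=>(3,2)
  e1=(0,1,0) h=>(3,2,2) k=>(1,3)
  e2=(0,0,1) h=>(0,1,1) k=>(1,2)
  composite₂ = (3 1 1; 2 3 2)
Equal? YES — commutes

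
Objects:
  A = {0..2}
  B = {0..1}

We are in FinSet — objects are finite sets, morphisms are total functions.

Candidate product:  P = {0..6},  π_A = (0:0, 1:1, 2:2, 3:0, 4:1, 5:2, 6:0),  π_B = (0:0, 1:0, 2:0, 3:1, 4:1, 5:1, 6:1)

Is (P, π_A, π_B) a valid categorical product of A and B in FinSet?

|A|·|B| = 3·2 = 6;  |P| = 7
  → cardinalities differ; no bijection possible.

Answer: NOT A VALID PRODUCT — |P|=7 ≠ |A|·|B|=6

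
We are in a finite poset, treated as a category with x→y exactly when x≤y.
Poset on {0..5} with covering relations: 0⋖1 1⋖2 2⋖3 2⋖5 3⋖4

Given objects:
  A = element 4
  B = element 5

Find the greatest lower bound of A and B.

Answer: A∧B = 2

Derivation:
Lower bounds of A=4 and B=5: {0,1,2}
  0 ⊑ 2
  1 ⊑ 2
  2 ⊑ 2
glb = 2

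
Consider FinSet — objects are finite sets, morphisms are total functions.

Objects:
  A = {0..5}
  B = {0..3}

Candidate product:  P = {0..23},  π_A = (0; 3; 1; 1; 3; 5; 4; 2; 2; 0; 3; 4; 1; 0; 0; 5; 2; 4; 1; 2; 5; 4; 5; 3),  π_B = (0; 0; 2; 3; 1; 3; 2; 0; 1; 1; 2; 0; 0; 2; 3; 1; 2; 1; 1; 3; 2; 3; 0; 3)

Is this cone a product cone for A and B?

|A|·|B| = 6·4 = 24;  |P| = 24
Check the pairing map k ↦ (π_A(k), π_B(k)):
  0 : (0,0)
  1 : (3,0)
  2 : (1,2)
  3 : (1,3)
  4 : (3,1)
  5 : (5,3)
  6 : (4,2)
  7 : (2,0)
  8 : (2,1)
  9 : (0,1)
  10 : (3,2)
  11 : (4,0)
  12 : (1,0)
  13 : (0,2)
  14 : (0,3)
  15 : (5,1)
  16 : (2,2)
  17 : (4,1)
  18 : (1,1)
  19 : (2,3)
  20 : (5,2)
  21 : (4,3)
  22 : (5,0)
  23 : (3,3)
distinct pairs in image: 24 / 24 needed
  → bijection onto A×B; projections well-typed.

Answer: VALID PRODUCT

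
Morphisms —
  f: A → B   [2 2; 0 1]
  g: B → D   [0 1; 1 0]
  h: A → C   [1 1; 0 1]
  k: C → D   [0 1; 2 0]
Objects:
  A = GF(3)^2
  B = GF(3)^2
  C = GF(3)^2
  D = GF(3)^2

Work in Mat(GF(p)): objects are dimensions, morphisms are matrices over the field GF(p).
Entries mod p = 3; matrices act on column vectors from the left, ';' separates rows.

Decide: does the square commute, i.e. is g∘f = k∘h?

Answer: COMMUTES

Trace:
Along f;g (path 1):
  e0=⟨1,0⟩ f→⟨2,0⟩ g→⟨0,2⟩
  e1=⟨0,1⟩ f→⟨2,1⟩ g→⟨1,2⟩
  result₁ = [0 1; 2 2]
Along h;k (path 2):
  e0=⟨1,0⟩ h→⟨1,0⟩ k→⟨0,2⟩
  e1=⟨0,1⟩ h→⟨1,1⟩ k→⟨1,2⟩
  result₂ = [0 1; 2 2]
Equal? same morphism ✓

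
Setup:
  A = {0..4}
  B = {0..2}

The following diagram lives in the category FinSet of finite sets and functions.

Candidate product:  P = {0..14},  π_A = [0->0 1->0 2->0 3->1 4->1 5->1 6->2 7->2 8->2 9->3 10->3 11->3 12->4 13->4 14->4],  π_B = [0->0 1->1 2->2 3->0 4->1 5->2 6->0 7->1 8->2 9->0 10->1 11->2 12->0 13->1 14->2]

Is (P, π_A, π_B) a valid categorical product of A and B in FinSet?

Answer: VALID PRODUCT

Derivation:
|A|·|B| = 5·3 = 15;  |P| = 15
Check the pairing map k ↦ (π_A(k), π_B(k)):
  0 -> (0,0)
  1 -> (0,1)
  2 -> (0,2)
  3 -> (1,0)
  4 -> (1,1)
  5 -> (1,2)
  6 -> (2,0)
  7 -> (2,1)
  8 -> (2,2)
  9 -> (3,0)
  10 -> (3,1)
  11 -> (3,2)
  12 -> (4,0)
  13 -> (4,1)
  14 -> (4,2)
distinct pairs in image: 15 / 15 needed
  → bijection onto A×B; projections well-typed.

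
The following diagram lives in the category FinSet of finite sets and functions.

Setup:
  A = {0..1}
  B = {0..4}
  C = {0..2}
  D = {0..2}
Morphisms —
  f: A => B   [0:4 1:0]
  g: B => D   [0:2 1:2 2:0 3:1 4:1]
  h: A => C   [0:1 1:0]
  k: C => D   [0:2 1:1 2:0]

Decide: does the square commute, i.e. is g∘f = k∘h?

Answer: COMMUTES

Derivation:
Path 1 = f;g:
  0 f=>4 g=>1
  1 f=>0 g=>2
  composite₁ = [0:1 1:2]
Path 2 = h;k:
  0 h=>1 k=>1
  1 h=>0 k=>2
  composite₂ = [0:1 1:2]
Equal? same morphism ✓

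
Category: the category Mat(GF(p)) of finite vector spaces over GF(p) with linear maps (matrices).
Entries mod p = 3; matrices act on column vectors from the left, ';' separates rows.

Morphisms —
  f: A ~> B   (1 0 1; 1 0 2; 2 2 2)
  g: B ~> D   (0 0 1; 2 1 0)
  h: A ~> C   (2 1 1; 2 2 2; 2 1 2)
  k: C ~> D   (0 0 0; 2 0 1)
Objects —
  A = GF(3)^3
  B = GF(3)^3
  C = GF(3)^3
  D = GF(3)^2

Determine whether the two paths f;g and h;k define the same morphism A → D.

Answer: DOES NOT COMMUTE

Trace:
Path 1 = f;g:
  e0=(1,0,0) f~>(1,1,2) g~>(2,0)
  e1=(0,1,0) f~>(0,0,2) g~>(2,0)
  e2=(0,0,1) f~>(1,2,2) g~>(2,1)
  composite₁ = (2 2 2; 0 0 1)
Path 2 = h;k:
  e0=(1,0,0) h~>(2,2,2) k~>(0,0)
  e1=(0,1,0) h~>(1,2,1) k~>(0,0)
  e2=(0,0,1) h~>(1,2,2) k~>(0,1)
  composite₂ = (0 0 0; 0 0 1)
Equal? NO — does not commute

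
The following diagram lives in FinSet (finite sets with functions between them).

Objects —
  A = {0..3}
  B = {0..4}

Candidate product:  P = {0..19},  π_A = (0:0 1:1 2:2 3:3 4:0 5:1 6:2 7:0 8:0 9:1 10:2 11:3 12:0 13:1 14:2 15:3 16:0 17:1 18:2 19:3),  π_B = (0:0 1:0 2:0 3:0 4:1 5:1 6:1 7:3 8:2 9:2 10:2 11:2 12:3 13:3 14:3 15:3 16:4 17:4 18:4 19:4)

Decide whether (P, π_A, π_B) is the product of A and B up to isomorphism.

|A|·|B| = 4·5 = 20;  |P| = 20
Check the pairing map k ↦ (π_A(k), π_B(k)):
  0 : (0,0)
  1 : (1,0)
  2 : (2,0)
  3 : (3,0)
  4 : (0,1)
  5 : (1,1)
  6 : (2,1)
  7 : (0,3)
  8 : (0,2)
  9 : (1,2)
  10 : (2,2)
  11 : (3,2)
  12 : (0,3)  ✗ repeats pair of k=7
  13 : (1,3)
  14 : (2,3)
  15 : (3,3)
  16 : (0,4)
  17 : (1,4)
  18 : (2,4)
  19 : (3,4)
distinct pairs in image: 19 / 20 needed
  → (0,3) hit at k=7 and k=12

Answer: NOT A VALID PRODUCT — duplicate pair at indices 12,7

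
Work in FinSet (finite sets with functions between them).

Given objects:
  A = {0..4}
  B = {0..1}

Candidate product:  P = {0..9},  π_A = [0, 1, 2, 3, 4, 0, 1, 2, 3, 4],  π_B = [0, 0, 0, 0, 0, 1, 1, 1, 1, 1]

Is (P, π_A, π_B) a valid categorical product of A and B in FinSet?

Answer: VALID PRODUCT

Trace:
|A|·|B| = 5·2 = 10;  |P| = 10
Check the pairing map k ↦ (π_A(k), π_B(k)):
  0 -> (0,0)
  1 -> (1,0)
  2 -> (2,0)
  3 -> (3,0)
  4 -> (4,0)
  5 -> (0,1)
  6 -> (1,1)
  7 -> (2,1)
  8 -> (3,1)
  9 -> (4,1)
distinct pairs in image: 10 / 10 needed
  → bijection onto A×B; projections well-typed.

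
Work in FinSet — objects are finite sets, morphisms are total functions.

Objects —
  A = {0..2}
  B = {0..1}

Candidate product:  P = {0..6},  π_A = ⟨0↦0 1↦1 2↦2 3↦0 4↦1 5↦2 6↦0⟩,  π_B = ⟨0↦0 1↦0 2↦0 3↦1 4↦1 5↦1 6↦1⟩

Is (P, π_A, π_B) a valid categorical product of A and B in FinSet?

Answer: NOT A VALID PRODUCT — |P|=7 ≠ |A|·|B|=6

Derivation:
|A|·|B| = 3·2 = 6;  |P| = 7
  → cardinalities differ; no bijection possible.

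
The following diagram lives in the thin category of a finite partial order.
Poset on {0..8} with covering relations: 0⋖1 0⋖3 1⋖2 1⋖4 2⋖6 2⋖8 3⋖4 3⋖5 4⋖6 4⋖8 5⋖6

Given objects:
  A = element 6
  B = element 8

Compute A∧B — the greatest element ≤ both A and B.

Common predecessors of 6,8: {0,1,2,3,4}
  maximal lower bounds 2 and 4 are incomparable: neither 2⊑4 nor 4⊑2
→ no greatest lower bound exists

Answer: NO MEET EXISTS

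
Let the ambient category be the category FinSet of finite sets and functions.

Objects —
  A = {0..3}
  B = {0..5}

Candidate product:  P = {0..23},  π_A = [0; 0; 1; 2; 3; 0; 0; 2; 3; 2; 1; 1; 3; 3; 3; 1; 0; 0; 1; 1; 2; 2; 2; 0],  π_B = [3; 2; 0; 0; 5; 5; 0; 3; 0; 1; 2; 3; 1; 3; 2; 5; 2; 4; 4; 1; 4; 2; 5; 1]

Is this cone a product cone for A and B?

|A|·|B| = 4·6 = 24;  |P| = 24
Check the pairing map k ↦ (π_A(k), π_B(k)):
  0 : (0,3)
  1 : (0,2)
  2 : (1,0)
  3 : (2,0)
  4 : (3,5)
  5 : (0,5)
  6 : (0,0)
  7 : (2,3)
  8 : (3,0)
  9 : (2,1)
  10 : (1,2)
  11 : (1,3)
  12 : (3,1)
  13 : (3,3)
  14 : (3,2)
  15 : (1,5)
  16 : (0,2)  ✗ repeats pair of k=1
  17 : (0,4)
  18 : (1,4)
  19 : (1,1)
  20 : (2,4)
  21 : (2,2)
  22 : (2,5)
  23 : (0,1)
distinct pairs in image: 23 / 24 needed
  → (0,2) hit at k=1 and k=16

Answer: NOT A VALID PRODUCT — duplicate pair at indices 1,16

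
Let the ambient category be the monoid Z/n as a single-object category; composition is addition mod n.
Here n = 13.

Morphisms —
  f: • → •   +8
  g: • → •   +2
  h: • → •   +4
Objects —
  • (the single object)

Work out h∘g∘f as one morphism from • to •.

Answer: +1

Work:
  0 +8≡8 +2≡10 +4≡1  (mod 13)
⟦path⟧: +1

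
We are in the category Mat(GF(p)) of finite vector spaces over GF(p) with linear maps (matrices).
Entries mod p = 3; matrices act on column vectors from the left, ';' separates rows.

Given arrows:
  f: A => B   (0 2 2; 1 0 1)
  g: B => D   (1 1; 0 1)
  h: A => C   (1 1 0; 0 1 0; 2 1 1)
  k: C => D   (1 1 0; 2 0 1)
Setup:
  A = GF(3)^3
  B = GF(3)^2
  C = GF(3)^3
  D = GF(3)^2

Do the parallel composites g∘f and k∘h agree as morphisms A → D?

Along f;g (path 1):
  e0=[1,0,0] f=>[0,1] g=>[1,1]
  e1=[0,1,0] f=>[2,0] g=>[2,0]
  e2=[0,0,1] f=>[2,1] g=>[0,1]
  composite₁ = (1 2 0; 1 0 1)
Along h;k (path 2):
  e0=[1,0,0] h=>[1,0,2] k=>[1,1]
  e1=[0,1,0] h=>[1,1,1] k=>[2,0]
  e2=[0,0,1] h=>[0,0,1] k=>[0,1]
  composite₂ = (1 2 0; 1 0 1)
Equal? YES — commutes

Answer: COMMUTES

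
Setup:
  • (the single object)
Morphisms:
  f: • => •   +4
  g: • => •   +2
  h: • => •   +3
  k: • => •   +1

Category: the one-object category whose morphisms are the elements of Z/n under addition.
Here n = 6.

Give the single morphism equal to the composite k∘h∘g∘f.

  0 +4≡4 +2≡0 +3≡3 +1≡4  (mod 6)
composite: +4

Answer: +4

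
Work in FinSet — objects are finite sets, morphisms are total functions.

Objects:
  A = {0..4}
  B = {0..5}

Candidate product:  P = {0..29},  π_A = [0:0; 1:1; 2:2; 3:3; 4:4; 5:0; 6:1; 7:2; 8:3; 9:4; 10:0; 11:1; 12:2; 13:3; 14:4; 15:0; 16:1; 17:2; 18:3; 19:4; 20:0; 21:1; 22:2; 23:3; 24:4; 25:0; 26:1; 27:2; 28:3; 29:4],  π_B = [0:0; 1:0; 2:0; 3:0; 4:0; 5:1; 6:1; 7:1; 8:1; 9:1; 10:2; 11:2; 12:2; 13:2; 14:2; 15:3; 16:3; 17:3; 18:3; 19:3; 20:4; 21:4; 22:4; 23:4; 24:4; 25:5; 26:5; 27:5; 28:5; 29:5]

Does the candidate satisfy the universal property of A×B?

|A|·|B| = 5·6 = 30;  |P| = 30
Check the pairing map k ↦ (π_A(k), π_B(k)):
  0 : (0,0)
  1 : (1,0)
  2 : (2,0)
  3 : (3,0)
  4 : (4,0)
  5 : (0,1)
  6 : (1,1)
  7 : (2,1)
  8 : (3,1)
  9 : (4,1)
  10 : (0,2)
  11 : (1,2)
  12 : (2,2)
  13 : (3,2)
  14 : (4,2)
  15 : (0,3)
  16 : (1,3)
  17 : (2,3)
  18 : (3,3)
  19 : (4,3)
  20 : (0,4)
  21 : (1,4)
  22 : (2,4)
  23 : (3,4)
  24 : (4,4)
  25 : (0,5)
  26 : (1,5)
  27 : (2,5)
  28 : (3,5)
  29 : (4,5)
distinct pairs in image: 30 / 30 needed
  → bijection onto A×B; projections well-typed.

Answer: VALID PRODUCT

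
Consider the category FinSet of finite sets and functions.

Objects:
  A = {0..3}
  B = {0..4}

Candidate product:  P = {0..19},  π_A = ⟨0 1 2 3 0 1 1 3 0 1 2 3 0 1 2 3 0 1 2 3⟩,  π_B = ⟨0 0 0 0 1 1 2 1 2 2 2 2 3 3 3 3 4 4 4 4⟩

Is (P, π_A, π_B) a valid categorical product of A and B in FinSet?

Answer: NOT A VALID PRODUCT — duplicate pair at indices 9,6

Trace:
|A|·|B| = 4·5 = 20;  |P| = 20
Check the pairing map k ↦ (π_A(k), π_B(k)):
  0 ↦ (0,0)
  1 ↦ (1,0)
  2 ↦ (2,0)
  3 ↦ (3,0)
  4 ↦ (0,1)
  5 ↦ (1,1)
  6 ↦ (1,2)
  7 ↦ (3,1)
  8 ↦ (0,2)
  9 ↦ (1,2)  ✗ repeats pair of k=6
  10 ↦ (2,2)
  11 ↦ (3,2)
  12 ↦ (0,3)
  13 ↦ (1,3)
  14 ↦ (2,3)
  15 ↦ (3,3)
  16 ↦ (0,4)
  17 ↦ (1,4)
  18 ↦ (2,4)
  19 ↦ (3,4)
distinct pairs in image: 19 / 20 needed
  → (1,2) hit at k=6 and k=9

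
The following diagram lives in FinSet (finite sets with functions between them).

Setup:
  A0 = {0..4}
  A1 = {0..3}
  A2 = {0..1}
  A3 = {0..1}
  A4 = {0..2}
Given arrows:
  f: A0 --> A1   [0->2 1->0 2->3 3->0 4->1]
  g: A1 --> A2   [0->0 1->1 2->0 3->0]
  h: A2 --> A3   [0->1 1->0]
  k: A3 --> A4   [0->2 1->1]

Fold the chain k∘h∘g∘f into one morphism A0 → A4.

Answer: [0->1 1->1 2->1 3->1 4->2]

Work:
  0 f-->2 g-->0 h-->1 k-->1
  1 f-->0 g-->0 h-->1 k-->1
  2 f-->3 g-->0 h-->1 k-->1
  3 f-->0 g-->0 h-->1 k-->1
  4 f-->1 g-->1 h-->0 k-->2
composite: [0->1 1->1 2->1 3->1 4->2]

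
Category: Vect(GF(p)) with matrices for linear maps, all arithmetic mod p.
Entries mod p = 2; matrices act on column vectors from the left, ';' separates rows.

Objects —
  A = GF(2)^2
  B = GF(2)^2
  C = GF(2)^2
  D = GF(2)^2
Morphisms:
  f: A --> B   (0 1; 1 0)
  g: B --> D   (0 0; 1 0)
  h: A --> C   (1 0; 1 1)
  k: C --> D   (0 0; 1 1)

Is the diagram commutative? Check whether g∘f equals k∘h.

Along f;g (path 1):
  e0=(1,0) f-->(0,1) g-->(0,0)
  e1=(0,1) f-->(1,0) g-->(0,1)
  ⟦path⟧₁ = (0 0; 0 1)
Along h;k (path 2):
  e0=(1,0) h-->(1,1) k-->(0,0)
  e1=(0,1) h-->(0,1) k-->(0,1)
  ⟦path⟧₂ = (0 0; 0 1)
Equal? YES — commutes

Answer: COMMUTES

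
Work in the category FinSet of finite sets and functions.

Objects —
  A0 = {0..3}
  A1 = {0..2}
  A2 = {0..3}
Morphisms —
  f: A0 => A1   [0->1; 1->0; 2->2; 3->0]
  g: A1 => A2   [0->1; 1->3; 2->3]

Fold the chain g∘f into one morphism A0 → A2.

Answer: [0->3; 1->1; 2->3; 3->1]

Derivation:
  0 f=>1 g=>3
  1 f=>0 g=>1
  2 f=>2 g=>3
  3 f=>0 g=>1
result: [0->3; 1->1; 2->3; 3->1]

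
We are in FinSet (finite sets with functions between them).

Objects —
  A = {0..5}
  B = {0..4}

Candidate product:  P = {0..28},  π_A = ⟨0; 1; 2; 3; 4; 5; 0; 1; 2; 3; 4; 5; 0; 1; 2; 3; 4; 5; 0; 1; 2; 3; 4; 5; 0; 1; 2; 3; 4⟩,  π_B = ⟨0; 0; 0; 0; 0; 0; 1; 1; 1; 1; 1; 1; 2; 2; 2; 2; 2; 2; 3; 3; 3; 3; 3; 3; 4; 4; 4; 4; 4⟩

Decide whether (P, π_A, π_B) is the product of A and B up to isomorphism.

Answer: NOT A VALID PRODUCT — |P|=29 ≠ |A|·|B|=30

Work:
|A|·|B| = 6·5 = 30;  |P| = 29
  → cardinalities differ; no bijection possible.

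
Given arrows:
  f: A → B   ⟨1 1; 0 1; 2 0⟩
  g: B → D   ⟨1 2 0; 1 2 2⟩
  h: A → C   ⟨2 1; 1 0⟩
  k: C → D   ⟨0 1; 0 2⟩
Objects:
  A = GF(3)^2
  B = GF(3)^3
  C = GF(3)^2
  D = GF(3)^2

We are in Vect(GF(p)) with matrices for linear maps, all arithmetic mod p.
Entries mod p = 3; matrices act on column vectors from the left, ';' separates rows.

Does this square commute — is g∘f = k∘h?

1) trace f;g:
  e0=(1,0) f→(1,0,2) g→(1,2)
  e1=(0,1) f→(1,1,0) g→(0,0)
  composite₁ = ⟨1 0; 2 0⟩
2) trace h;k:
  e0=(1,0) h→(2,1) k→(1,2)
  e1=(0,1) h→(1,0) k→(0,0)
  composite₂ = ⟨1 0; 2 0⟩
Equal? equal; square commutes

Answer: COMMUTES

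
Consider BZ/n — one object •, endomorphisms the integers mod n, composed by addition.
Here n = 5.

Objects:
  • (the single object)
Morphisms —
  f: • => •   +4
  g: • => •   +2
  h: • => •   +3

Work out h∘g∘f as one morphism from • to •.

Answer: +4

Derivation:
  0 +4≡4 +2≡1 +3≡4  (mod 5)
composite: +4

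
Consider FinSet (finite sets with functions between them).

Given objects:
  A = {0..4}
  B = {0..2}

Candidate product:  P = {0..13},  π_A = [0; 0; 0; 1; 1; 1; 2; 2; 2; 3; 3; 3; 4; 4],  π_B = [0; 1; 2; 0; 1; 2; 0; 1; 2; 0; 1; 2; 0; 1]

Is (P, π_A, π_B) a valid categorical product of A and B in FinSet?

|A|·|B| = 5·3 = 15;  |P| = 14
  → cardinalities differ; no bijection possible.

Answer: NOT A VALID PRODUCT — |P|=14 ≠ |A|·|B|=15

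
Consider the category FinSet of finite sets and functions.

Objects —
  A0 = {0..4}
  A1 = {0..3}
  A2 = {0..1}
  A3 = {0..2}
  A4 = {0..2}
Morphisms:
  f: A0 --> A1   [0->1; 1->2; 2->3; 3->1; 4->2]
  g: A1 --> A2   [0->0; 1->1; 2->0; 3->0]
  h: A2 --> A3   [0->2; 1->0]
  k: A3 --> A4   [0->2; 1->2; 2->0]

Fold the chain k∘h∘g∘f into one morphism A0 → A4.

Answer: [0->2; 1->0; 2->0; 3->2; 4->0]

Work:
  0 f-->1 g-->1 h-->0 k-->2
  1 f-->2 g-->0 h-->2 k-->0
  2 f-->3 g-->0 h-->2 k-->0
  3 f-->1 g-->1 h-->0 k-->2
  4 f-->2 g-->0 h-->2 k-->0
composite: [0->2; 1->0; 2->0; 3->2; 4->0]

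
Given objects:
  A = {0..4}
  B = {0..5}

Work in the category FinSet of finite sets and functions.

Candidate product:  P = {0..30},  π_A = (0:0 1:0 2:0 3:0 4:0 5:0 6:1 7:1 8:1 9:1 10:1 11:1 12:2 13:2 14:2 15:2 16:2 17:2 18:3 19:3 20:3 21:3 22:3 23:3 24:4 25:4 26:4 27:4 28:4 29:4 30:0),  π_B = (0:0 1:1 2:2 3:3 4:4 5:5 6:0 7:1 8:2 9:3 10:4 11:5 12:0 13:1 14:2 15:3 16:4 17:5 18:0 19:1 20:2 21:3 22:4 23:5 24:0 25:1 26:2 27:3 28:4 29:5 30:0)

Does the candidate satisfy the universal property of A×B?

|A|·|B| = 5·6 = 30;  |P| = 31
  → cardinalities differ; no bijection possible.

Answer: NOT A VALID PRODUCT — |P|=31 ≠ |A|·|B|=30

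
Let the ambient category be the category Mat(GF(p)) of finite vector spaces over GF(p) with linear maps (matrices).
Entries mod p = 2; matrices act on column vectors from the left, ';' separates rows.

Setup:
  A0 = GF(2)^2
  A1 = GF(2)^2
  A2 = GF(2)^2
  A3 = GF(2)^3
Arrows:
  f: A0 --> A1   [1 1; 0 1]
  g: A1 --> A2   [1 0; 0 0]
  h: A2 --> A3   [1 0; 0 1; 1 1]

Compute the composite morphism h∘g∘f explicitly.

Answer: [1 1; 0 0; 1 1]

Derivation:
  e0=[1,0] f-->[1,0] g-->[1,0] h-->[1,0,1]
  e1=[0,1] f-->[1,1] g-->[1,0] h-->[1,0,1]
composite: [1 1; 0 0; 1 1]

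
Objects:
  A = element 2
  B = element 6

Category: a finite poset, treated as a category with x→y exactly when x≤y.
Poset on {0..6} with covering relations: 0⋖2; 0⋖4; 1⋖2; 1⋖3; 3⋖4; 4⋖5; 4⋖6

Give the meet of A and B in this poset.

Answer: NO MEET EXISTS

Derivation:
Lower bounds of A=2 and B=6: {0,1}
  maximal lower bounds 0 and 1 are incomparable: neither 0<=1 nor 1<=0
→ no greatest lower bound exists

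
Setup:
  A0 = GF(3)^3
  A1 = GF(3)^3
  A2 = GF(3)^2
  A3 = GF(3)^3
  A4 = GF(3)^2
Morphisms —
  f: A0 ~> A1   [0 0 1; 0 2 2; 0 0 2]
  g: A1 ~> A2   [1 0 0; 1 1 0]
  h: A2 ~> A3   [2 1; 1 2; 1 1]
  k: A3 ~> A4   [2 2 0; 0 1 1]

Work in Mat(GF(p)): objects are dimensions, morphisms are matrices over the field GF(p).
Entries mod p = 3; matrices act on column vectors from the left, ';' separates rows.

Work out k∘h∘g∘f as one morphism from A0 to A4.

Answer: [0 0 0; 0 0 2]

Trace:
  e0=[1,0,0] f~>[0,0,0] g~>[0,0] h~>[0,0,0] k~>[0,0]
  e1=[0,1,0] f~>[0,2,0] g~>[0,2] h~>[2,1,2] k~>[0,0]
  e2=[0,0,1] f~>[1,2,2] g~>[1,0] h~>[2,1,1] k~>[0,2]
composite: [0 0 0; 0 0 2]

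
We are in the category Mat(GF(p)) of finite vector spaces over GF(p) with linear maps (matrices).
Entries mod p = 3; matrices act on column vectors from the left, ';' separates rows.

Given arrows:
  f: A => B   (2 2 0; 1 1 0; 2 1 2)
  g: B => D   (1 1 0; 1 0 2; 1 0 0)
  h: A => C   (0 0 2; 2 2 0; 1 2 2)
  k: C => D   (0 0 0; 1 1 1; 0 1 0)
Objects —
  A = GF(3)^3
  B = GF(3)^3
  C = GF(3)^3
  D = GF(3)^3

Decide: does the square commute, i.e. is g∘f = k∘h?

Answer: COMMUTES

Trace:
Path 1 = f;g:
  e0=⟨1,0,0⟩ f=>⟨2,1,2⟩ g=>⟨0,0,2⟩
  e1=⟨0,1,0⟩ f=>⟨2,1,1⟩ g=>⟨0,1,2⟩
  e2=⟨0,0,1⟩ f=>⟨0,0,2⟩ g=>⟨0,1,0⟩
  composite₁ = (0 0 0; 0 1 1; 2 2 0)
Path 2 = h;k:
  e0=⟨1,0,0⟩ h=>⟨0,2,1⟩ k=>⟨0,0,2⟩
  e1=⟨0,1,0⟩ h=>⟨0,2,2⟩ k=>⟨0,1,2⟩
  e2=⟨0,0,1⟩ h=>⟨2,0,2⟩ k=>⟨0,1,0⟩
  composite₂ = (0 0 0; 0 1 1; 2 2 0)
Equal? equal; square commutes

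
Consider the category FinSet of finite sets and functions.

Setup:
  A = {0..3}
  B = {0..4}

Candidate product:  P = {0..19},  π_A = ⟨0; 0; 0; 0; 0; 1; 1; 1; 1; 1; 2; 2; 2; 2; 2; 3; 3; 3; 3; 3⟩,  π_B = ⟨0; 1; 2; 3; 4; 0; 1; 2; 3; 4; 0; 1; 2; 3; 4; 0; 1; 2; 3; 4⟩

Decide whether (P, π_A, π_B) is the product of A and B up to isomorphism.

|A|·|B| = 4·5 = 20;  |P| = 20
Check the pairing map k ↦ (π_A(k), π_B(k)):
  0 : (0,0)
  1 : (0,1)
  2 : (0,2)
  3 : (0,3)
  4 : (0,4)
  5 : (1,0)
  6 : (1,1)
  7 : (1,2)
  8 : (1,3)
  9 : (1,4)
  10 : (2,0)
  11 : (2,1)
  12 : (2,2)
  13 : (2,3)
  14 : (2,4)
  15 : (3,0)
  16 : (3,1)
  17 : (3,2)
  18 : (3,3)
  19 : (3,4)
distinct pairs in image: 20 / 20 needed
  → bijection onto A×B; projections well-typed.

Answer: VALID PRODUCT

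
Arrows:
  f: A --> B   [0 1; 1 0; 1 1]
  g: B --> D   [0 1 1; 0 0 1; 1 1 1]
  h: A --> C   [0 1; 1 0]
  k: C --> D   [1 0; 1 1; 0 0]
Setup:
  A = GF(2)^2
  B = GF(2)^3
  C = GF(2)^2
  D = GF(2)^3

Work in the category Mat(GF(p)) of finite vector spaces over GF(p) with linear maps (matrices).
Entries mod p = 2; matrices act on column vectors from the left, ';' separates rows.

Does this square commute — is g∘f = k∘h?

Along f;g (path 1):
  e0=[1,0] f-->[0,1,1] g-->[0,1,0]
  e1=[0,1] f-->[1,0,1] g-->[1,1,0]
  ⟦path⟧₁ = [0 1; 1 1; 0 0]
Along h;k (path 2):
  e0=[1,0] h-->[0,1] k-->[0,1,0]
  e1=[0,1] h-->[1,0] k-->[1,1,0]
  ⟦path⟧₂ = [0 1; 1 1; 0 0]
Equal? YES — commutes

Answer: COMMUTES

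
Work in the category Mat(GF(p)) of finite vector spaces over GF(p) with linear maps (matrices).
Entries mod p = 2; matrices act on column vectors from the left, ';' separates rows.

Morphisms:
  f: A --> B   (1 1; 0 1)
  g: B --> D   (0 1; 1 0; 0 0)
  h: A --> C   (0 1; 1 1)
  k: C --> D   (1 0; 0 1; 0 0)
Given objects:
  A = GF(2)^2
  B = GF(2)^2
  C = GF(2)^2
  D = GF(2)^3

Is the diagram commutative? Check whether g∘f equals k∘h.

Answer: COMMUTES

Derivation:
Along f;g (path 1):
  e0=(1,0) f-->(1,0) g-->(0,1,0)
  e1=(0,1) f-->(1,1) g-->(1,1,0)
  composite₁ = (0 1; 1 1; 0 0)
Along h;k (path 2):
  e0=(1,0) h-->(0,1) k-->(0,1,0)
  e1=(0,1) h-->(1,1) k-->(1,1,0)
  composite₂ = (0 1; 1 1; 0 0)
Equal? same morphism ✓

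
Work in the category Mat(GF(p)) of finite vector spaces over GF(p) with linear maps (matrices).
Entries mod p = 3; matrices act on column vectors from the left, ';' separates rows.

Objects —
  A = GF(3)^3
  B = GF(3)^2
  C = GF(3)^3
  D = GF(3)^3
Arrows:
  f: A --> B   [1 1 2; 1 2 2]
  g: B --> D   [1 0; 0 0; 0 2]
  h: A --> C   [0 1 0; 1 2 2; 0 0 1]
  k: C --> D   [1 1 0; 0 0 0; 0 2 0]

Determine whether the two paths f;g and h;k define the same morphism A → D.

Answer: DOES NOT COMMUTE

Trace:
1) trace f;g:
  e0=[1,0,0] f-->[1,1] g-->[1,0,2]
  e1=[0,1,0] f-->[1,2] g-->[1,0,1]
  e2=[0,0,1] f-->[2,2] g-->[2,0,1]
  ⟦path⟧₁ = [1 1 2; 0 0 0; 2 1 1]
2) trace h;k:
  e0=[1,0,0] h-->[0,1,0] k-->[1,0,2]
  e1=[0,1,0] h-->[1,2,0] k-->[0,0,1]
  e2=[0,0,1] h-->[0,2,1] k-->[2,0,1]
  ⟦path⟧₂ = [1 0 2; 0 0 0; 2 1 1]
Equal? NO — does not commute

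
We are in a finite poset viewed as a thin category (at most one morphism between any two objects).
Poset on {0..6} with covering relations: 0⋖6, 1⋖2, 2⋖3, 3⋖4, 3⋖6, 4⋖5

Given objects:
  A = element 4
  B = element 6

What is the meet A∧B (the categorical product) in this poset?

Answer: A∧B = 3

Derivation:
Common predecessors of 4,6: {1,2,3}
  1 <= 3
  2 <= 3
  3 <= 3
glb = 3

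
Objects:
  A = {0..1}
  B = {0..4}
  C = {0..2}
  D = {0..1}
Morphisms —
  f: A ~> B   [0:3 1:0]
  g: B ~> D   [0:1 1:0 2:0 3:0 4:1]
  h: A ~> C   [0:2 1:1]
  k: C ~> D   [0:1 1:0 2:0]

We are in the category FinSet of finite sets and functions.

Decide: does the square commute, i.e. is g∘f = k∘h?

Path 1 = f;g:
  0 f~>3 g~>0
  1 f~>0 g~>1
  composite₁ = [0:0 1:1]
Path 2 = h;k:
  0 h~>2 k~>0
  1 h~>1 k~>0
  composite₂ = [0:0 1:0]
Equal? NO — does not commute

Answer: DOES NOT COMMUTE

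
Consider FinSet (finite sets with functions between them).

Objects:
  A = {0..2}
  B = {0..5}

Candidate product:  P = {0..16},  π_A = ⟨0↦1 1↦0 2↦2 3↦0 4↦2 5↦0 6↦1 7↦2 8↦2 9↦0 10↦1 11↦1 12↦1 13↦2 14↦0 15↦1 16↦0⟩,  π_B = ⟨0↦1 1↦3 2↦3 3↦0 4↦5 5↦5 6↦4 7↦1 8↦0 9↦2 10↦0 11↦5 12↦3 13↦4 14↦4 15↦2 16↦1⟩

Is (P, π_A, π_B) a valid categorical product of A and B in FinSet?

|A|·|B| = 3·6 = 18;  |P| = 17
  → cardinalities differ; no bijection possible.

Answer: NOT A VALID PRODUCT — |P|=17 ≠ |A|·|B|=18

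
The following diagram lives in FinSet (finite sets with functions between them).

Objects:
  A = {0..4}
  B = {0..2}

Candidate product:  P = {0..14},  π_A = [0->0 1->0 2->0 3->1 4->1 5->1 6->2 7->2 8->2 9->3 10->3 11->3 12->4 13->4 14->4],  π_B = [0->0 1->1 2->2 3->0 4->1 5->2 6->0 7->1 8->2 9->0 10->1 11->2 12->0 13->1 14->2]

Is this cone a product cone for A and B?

|A|·|B| = 5·3 = 15;  |P| = 15
Check the pairing map k ↦ (π_A(k), π_B(k)):
  0 -> (0,0)
  1 -> (0,1)
  2 -> (0,2)
  3 -> (1,0)
  4 -> (1,1)
  5 -> (1,2)
  6 -> (2,0)
  7 -> (2,1)
  8 -> (2,2)
  9 -> (3,0)
  10 -> (3,1)
  11 -> (3,2)
  12 -> (4,0)
  13 -> (4,1)
  14 -> (4,2)
distinct pairs in image: 15 / 15 needed
  → bijection onto A×B; projections well-typed.

Answer: VALID PRODUCT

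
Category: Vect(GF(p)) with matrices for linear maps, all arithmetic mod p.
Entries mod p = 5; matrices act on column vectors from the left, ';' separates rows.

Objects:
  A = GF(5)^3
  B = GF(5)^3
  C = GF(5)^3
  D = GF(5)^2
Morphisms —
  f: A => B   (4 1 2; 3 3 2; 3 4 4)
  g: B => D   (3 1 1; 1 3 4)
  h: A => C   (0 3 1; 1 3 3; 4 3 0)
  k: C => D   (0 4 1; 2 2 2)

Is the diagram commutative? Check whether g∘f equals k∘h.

Answer: DOES NOT COMMUTE

Work:
Path 1 = f;g:
  e0=(1,0,0) f=>(4,3,3) g=>(3,0)
  e1=(0,1,0) f=>(1,3,4) g=>(0,1)
  e2=(0,0,1) f=>(2,2,4) g=>(2,4)
  ⟦path⟧₁ = (3 0 2; 0 1 4)
Path 2 = h;k:
  e0=(1,0,0) h=>(0,1,4) k=>(3,0)
  e1=(0,1,0) h=>(3,3,3) k=>(0,3)
  e2=(0,0,1) h=>(1,3,0) k=>(2,3)
  ⟦path⟧₂ = (3 0 2; 0 3 3)
Equal? differ; not commutative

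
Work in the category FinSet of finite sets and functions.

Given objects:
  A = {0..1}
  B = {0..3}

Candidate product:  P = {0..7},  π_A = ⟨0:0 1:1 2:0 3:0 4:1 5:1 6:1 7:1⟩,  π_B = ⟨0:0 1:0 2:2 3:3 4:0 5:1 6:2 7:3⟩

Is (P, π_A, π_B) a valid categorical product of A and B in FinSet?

Answer: NOT A VALID PRODUCT — duplicate pair at indices 4,1

Trace:
|A|·|B| = 2·4 = 8;  |P| = 8
Check the pairing map k ↦ (π_A(k), π_B(k)):
  0 : (0,0)
  1 : (1,0)
  2 : (0,2)
  3 : (0,3)
  4 : (1,0)  ✗ repeats pair of k=1
  5 : (1,1)
  6 : (1,2)
  7 : (1,3)
distinct pairs in image: 7 / 8 needed
  → (1,0) hit at k=1 and k=4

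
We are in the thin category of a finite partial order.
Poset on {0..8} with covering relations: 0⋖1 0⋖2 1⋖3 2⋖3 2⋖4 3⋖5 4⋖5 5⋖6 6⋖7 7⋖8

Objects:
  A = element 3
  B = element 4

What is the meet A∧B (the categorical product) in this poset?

Common predecessors of 3,4: {0,2}
  0 ≤ 2
  2 ≤ 2
glb = 2

Answer: A∧B = 2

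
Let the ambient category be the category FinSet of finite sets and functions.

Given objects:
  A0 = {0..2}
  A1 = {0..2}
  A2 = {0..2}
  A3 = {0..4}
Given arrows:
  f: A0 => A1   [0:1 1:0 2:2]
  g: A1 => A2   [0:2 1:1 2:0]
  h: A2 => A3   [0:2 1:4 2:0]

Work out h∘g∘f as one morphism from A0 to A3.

Answer: [0:4 1:0 2:2]

Derivation:
  0 f=>1 g=>1 h=>4
  1 f=>0 g=>2 h=>0
  2 f=>2 g=>0 h=>2
result: [0:4 1:0 2:2]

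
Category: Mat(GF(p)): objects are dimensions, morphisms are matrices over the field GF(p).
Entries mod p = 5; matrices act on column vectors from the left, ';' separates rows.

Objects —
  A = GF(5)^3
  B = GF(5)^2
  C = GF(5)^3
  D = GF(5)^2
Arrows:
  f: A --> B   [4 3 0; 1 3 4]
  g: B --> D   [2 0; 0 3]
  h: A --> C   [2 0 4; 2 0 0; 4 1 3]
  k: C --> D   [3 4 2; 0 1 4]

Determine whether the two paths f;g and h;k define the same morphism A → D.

Answer: DOES NOT COMMUTE

Derivation:
Path 1 = f;g:
  e0=(1,0,0) f-->(4,1) g-->(3,3)
  e1=(0,1,0) f-->(3,3) g-->(1,4)
  e2=(0,0,1) f-->(0,4) g-->(0,2)
  ⟦path⟧₁ = [3 1 0; 3 4 2]
Path 2 = h;k:
  e0=(1,0,0) h-->(2,2,4) k-->(2,3)
  e1=(0,1,0) h-->(0,0,1) k-->(2,4)
  e2=(0,0,1) h-->(4,0,3) k-->(3,2)
  ⟦path⟧₂ = [2 2 3; 3 4 2]
Equal? NO — does not commute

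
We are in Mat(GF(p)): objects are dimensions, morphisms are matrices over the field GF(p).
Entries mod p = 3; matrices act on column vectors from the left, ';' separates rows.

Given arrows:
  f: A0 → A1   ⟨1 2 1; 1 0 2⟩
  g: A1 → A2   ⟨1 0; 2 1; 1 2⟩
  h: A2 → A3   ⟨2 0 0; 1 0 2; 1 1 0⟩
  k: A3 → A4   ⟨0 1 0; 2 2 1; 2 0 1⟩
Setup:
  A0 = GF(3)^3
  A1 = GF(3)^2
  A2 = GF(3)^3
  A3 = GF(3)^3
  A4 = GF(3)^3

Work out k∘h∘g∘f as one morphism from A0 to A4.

  e0=[1,0,0] f→[1,1] g→[1,0,0] h→[2,1,1] k→[1,1,2]
  e1=[0,1,0] f→[2,0] g→[2,1,2] h→[1,0,0] k→[0,2,2]
  e2=[0,0,1] f→[1,2] g→[1,1,2] h→[2,2,2] k→[2,1,0]
composite: ⟨1 0 2; 1 2 1; 2 2 0⟩

Answer: ⟨1 0 2; 1 2 1; 2 2 0⟩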